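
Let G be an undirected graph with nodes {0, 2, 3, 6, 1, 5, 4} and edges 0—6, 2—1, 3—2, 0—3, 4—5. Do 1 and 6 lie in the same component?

Yes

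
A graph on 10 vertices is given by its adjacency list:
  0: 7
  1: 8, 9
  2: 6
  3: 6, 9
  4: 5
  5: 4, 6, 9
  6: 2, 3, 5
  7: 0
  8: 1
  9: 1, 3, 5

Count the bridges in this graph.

5

The edges on the cycle 5-9-3-6-5 are not bridges since each lies on that cycle.
But removing 9-1 disconnects 9 from 1; removing 1-8 disconnects 1 from 8; removing 6-2 disconnects 6 from 2; removing 0-7 disconnects 0 from 7 — these are bridges.
In total 5 edges are bridges.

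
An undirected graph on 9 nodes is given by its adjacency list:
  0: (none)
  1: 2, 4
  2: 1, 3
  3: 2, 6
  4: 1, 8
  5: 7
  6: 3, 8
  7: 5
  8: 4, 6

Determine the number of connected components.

3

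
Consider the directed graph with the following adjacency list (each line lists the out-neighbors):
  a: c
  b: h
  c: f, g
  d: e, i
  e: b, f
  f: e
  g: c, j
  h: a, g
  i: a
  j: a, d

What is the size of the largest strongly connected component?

{a, b, c, d, e, f, g, h, i, j} are all mutually reachable — one SCC of size 10.
The largest has 10 vertices.

10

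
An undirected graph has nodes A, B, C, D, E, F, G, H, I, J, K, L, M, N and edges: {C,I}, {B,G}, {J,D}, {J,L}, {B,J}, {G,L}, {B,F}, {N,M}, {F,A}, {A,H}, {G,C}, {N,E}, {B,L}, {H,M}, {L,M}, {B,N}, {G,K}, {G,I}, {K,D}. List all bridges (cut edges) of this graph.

The edges on the cycle B-F-A-H-M-L-J-B are not bridges since each lies on that cycle.
But removing E—N disconnects E from N — this is a bridge.

E-N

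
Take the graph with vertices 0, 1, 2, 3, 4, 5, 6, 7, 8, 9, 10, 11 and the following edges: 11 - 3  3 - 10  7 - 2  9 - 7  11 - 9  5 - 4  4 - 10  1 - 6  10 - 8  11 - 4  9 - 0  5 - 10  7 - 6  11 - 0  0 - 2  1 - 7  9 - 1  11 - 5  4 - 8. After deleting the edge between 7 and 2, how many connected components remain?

1

7 and 2 are still connected via 7-9-0-2, so the component count stays at 1.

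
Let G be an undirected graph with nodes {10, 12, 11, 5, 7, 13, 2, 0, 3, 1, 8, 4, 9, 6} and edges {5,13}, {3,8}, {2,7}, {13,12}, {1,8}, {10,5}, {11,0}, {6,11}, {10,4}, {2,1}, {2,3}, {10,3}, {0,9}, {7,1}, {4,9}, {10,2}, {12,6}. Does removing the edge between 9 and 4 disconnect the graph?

After removing 9 - 4, the path 9-0-11-6-12-13-5-10-4 still connects them, so the edge is not a bridge.

No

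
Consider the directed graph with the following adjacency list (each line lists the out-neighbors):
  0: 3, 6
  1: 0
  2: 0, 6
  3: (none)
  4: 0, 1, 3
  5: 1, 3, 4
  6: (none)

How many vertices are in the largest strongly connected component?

{1} is an SCC by itself.
{4} is an SCC by itself.
{2} is an SCC by itself.
{5} is an SCC by itself.
{6} is an SCC by itself.
(and 2 more singleton SCCs)
The largest has 1 vertex.

1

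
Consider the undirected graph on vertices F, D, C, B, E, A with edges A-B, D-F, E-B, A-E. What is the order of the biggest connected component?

3

C is isolated — a component by itself.
Starting from D we can reach D, F. That is one component of size 2.
Starting from A we can reach A, B, E. That is one component of size 3.
The largest has 3 vertices.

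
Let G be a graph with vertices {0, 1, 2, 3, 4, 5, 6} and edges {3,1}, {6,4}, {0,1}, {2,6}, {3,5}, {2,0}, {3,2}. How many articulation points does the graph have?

Removing 2 increases the component count from 1 to 2, so 2 is a cut vertex.
Removing 3 increases the component count from 1 to 2, so 3 is a cut vertex.
Removing 6 increases the component count from 1 to 2, so 6 is a cut vertex.
By contrast removing 0 leaves 1 component; it is not a cut vertex. No other vertex is a cut vertex either.

3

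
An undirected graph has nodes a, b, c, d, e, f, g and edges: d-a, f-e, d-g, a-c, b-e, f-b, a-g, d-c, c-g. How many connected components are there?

Starting from b we can reach b, e, f. That is one component of size 3.
Starting from a we can reach a, c, d, g. That is one component of size 4.
Total: 2 components.

2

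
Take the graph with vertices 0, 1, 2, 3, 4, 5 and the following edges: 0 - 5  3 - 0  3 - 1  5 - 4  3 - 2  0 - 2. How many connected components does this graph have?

Starting from 0 we can reach 0, 1, 2, 3, 4, 5. That is one component of size 6.
Total: 1 component.

1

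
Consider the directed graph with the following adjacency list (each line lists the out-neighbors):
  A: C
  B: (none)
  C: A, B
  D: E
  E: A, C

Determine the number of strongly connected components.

4

{A, C} are all mutually reachable — one SCC of size 2.
{B} is an SCC by itself.
{D} is an SCC by itself.
{E} is an SCC by itself.
That gives 4 strongly connected components.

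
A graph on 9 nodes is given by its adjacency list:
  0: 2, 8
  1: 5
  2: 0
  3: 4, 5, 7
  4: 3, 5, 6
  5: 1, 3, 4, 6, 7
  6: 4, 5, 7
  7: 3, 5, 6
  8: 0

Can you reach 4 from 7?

Yes

From 7 we can reach 1, 3, 4, 5, 6, 7, which includes 4.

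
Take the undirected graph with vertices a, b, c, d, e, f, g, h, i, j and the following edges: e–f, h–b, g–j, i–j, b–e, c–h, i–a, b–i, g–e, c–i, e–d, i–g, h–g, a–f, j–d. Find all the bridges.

none

The edges on the cycle c-h-b-i-c are not bridges since each lies on that cycle.
Every edge lies on some cycle, so there are no bridges.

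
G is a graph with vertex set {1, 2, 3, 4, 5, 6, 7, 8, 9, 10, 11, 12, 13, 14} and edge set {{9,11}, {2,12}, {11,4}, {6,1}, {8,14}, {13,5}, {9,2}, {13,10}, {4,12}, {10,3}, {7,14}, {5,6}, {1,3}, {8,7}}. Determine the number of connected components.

Starting from 7 we can reach 7, 8, 14. That is one component of size 3.
Starting from 2 we can reach 2, 4, 9, 11, 12. That is one component of size 5.
Starting from 1 we can reach 1, 3, 5, 6, 10, 13. That is one component of size 6.
Total: 3 components.

3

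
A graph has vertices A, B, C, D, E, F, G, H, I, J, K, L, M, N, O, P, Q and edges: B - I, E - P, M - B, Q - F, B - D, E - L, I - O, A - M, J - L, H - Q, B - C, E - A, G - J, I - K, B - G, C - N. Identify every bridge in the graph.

The edges on the cycle E-A-M-B-G-J-L-E are not bridges since each lies on that cycle.
But removing K - I disconnects K from I; removing C - B disconnects C from B; removing B - I disconnects B from I; removing C - N disconnects C from N — these are bridges.
In total 9 edges are bridges.

B-C, B-D, B-I, C-N, E-P, F-Q, H-Q, I-K, I-O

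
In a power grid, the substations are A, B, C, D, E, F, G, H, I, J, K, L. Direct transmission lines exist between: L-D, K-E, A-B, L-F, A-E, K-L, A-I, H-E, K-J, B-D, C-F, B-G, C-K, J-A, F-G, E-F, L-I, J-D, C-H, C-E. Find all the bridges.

The edges on the cycle J-A-B-D-J are not bridges since each lies on that cycle.
Every edge lies on some cycle, so there are no bridges.

none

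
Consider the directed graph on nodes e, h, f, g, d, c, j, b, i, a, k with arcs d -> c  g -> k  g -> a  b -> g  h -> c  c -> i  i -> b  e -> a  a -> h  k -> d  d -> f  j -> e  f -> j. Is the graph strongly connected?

Yes

From g we can reach every vertex (a, b, c, d, e, f, g, h, i, j, k), and every vertex can reach g (a, b, c, d, e, f, g, h, i, j, k). So the whole graph is one strongly connected component.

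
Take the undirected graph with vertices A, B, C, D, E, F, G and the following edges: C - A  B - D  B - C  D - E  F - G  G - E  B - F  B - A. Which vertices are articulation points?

Removing B increases the component count from 1 to 2, so B is a cut vertex.
By contrast removing D leaves 1 component; it is not a cut vertex. No other vertex is a cut vertex either.

B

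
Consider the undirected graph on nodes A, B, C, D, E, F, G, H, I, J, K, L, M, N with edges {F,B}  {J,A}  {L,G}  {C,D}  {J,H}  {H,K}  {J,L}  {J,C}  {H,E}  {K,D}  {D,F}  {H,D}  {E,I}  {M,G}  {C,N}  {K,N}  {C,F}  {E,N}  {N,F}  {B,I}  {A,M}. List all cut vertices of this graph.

J

Removing J increases the component count from 1 to 2, so J is a cut vertex.
By contrast removing L leaves 1 component; it is not a cut vertex. No other vertex is a cut vertex either.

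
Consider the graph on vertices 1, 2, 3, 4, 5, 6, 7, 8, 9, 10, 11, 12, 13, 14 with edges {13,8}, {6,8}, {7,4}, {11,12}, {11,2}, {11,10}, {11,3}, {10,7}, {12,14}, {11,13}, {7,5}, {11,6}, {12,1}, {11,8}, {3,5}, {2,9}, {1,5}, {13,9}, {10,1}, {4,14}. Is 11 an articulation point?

Deleting 11 raises the number of components from 1 to 2, so 11 is a cut vertex.

Yes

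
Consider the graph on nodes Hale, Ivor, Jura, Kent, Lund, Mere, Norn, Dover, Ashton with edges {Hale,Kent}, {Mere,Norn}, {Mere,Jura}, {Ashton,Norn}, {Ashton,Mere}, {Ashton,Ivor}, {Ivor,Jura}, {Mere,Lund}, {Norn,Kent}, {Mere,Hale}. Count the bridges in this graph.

1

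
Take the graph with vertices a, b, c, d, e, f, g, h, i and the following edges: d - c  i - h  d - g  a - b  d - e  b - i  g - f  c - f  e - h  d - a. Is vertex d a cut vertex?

Yes

Deleting d raises the number of components from 1 to 2, so d is a cut vertex.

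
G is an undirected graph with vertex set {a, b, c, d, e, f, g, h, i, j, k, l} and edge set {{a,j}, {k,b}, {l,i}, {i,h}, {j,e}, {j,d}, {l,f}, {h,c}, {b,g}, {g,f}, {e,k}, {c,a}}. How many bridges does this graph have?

1

The edges on the cycle l-i-h-c-a-j-e-k-b-g-f-l are not bridges since each lies on that cycle.
But removing d–j disconnects d from j — this is a bridge.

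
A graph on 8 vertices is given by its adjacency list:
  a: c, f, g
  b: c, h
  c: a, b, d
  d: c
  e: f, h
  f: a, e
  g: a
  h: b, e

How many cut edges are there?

2

The edges on the cycle h-e-f-a-c-b-h are not bridges since each lies on that cycle.
But removing c-d disconnects c from d; removing a-g disconnects a from g — these are bridges.
That makes 2 bridges.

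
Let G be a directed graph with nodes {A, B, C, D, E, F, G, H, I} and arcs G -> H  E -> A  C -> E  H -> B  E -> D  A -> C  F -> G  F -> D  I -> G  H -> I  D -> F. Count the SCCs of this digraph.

{G, H, I} are all mutually reachable — one SCC of size 3.
{A, C, E} are all mutually reachable — one SCC of size 3.
{D, F} are all mutually reachable — one SCC of size 2.
{B} is an SCC by itself.
That gives 4 strongly connected components.

4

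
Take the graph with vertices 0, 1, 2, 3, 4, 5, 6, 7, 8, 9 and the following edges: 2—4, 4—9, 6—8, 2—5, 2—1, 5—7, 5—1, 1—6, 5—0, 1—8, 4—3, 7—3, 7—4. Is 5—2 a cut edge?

No

After removing 5—2, the path 5-1-2 still connects them, so the edge is not a bridge.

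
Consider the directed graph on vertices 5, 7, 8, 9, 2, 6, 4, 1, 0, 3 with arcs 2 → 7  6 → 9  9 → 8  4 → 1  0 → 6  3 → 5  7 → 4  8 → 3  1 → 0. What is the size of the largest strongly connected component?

{1} is an SCC by itself.
{7} is an SCC by itself.
{2} is an SCC by itself.
{3} is an SCC by itself.
{9} is an SCC by itself.
(and 5 more singleton SCCs)
The largest has 1 vertex.

1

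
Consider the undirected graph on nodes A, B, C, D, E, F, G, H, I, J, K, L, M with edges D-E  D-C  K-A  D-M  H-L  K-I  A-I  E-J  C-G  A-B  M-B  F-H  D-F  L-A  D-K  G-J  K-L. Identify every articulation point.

D

Removing D increases the component count from 1 to 2, so D is a cut vertex.
By contrast removing H leaves 1 component; it is not a cut vertex. No other vertex is a cut vertex either.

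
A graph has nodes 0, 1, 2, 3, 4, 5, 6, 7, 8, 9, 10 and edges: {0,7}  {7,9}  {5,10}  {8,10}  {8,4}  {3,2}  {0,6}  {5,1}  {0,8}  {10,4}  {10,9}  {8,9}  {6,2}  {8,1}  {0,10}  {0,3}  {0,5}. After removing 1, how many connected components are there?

With 1 gone, the remaining components are: {0, 2, 3, 4, 5, 6, 7, 8, 9, 10}.
That is 1 component.

1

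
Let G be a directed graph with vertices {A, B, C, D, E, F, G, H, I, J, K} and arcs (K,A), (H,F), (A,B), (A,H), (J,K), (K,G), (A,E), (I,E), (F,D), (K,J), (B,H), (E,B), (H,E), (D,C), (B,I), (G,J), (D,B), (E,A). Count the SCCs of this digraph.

3

{A, B, D, E, F, H, I} are all mutually reachable — one SCC of size 7.
{G, J, K} are all mutually reachable — one SCC of size 3.
{C} is an SCC by itself.
That gives 3 strongly connected components.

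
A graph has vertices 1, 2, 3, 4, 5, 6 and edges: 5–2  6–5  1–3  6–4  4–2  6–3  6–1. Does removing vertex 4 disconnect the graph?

Deleting 4 leaves 1 component (was 1) (its neighbors 2, 6 remain connected to each other), so 4 is not a cut vertex.

No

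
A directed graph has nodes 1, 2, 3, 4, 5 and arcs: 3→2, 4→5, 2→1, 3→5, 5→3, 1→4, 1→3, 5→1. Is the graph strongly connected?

Yes

From 3 we can reach every vertex (1, 2, 3, 4, 5), and every vertex can reach 3 (1, 2, 3, 4, 5). So the whole graph is one strongly connected component.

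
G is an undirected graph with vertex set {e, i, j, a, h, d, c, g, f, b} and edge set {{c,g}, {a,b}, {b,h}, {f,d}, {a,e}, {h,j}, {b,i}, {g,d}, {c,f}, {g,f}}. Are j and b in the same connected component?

From j we can reach a, b, e, h, i, j, which includes b.

Yes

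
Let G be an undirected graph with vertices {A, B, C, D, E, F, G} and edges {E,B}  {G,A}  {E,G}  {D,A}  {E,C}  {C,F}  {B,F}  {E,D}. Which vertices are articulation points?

E

Removing E increases the component count from 1 to 2, so E is a cut vertex.
By contrast removing B leaves 1 component; it is not a cut vertex. No other vertex is a cut vertex either.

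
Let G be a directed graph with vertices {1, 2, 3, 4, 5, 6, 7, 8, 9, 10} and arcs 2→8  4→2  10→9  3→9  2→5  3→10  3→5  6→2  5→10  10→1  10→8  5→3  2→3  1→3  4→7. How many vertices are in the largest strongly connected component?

4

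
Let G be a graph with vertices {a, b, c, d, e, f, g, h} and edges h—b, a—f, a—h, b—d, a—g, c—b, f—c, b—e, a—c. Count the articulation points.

2

Removing a increases the component count from 1 to 2, so a is a cut vertex.
Removing b increases the component count from 1 to 3, so b is a cut vertex.
By contrast removing e leaves 1 component; it is not a cut vertex. No other vertex is a cut vertex either.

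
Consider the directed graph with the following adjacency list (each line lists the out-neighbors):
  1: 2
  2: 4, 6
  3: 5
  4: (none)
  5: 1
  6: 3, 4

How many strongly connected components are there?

{1, 2, 3, 5, 6} are all mutually reachable — one SCC of size 5.
{4} is an SCC by itself.
That gives 2 strongly connected components.

2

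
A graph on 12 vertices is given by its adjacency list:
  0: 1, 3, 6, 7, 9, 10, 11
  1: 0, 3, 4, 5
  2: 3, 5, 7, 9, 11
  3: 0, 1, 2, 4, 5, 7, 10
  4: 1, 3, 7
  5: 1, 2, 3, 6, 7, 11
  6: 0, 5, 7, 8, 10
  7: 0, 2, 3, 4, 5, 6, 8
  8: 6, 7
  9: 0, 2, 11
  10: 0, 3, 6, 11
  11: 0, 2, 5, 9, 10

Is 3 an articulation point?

Deleting 3 leaves 1 component (was 1) (its neighbors 0, 1, 2, 4, 5, 7, 10 remain connected to each other), so 3 is not a cut vertex.

No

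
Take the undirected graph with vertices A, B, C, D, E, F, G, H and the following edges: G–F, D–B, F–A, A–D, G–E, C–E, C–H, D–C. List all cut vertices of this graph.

Removing C increases the component count from 1 to 2, so C is a cut vertex.
Removing D increases the component count from 1 to 2, so D is a cut vertex.
By contrast removing G leaves 1 component; it is not a cut vertex. No other vertex is a cut vertex either.

C, D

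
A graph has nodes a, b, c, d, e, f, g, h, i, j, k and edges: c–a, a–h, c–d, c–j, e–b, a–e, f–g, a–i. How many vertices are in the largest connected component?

8

k is isolated — a component by itself.
Starting from f we can reach f, g. That is one component of size 2.
Starting from a we can reach a, b, c, d, e, h, i, j. That is one component of size 8.
The largest has 8 vertices.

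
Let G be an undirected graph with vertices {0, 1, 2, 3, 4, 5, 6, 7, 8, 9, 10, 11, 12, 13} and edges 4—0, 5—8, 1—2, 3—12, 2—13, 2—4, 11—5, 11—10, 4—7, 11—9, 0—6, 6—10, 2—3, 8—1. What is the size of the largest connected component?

14

Starting from 0 we can reach 0, 1, 2, 3, 4, 5, 6, 7, 8, 9, 10, 11, 12, 13. That is one component of size 14.
The largest has 14 vertices.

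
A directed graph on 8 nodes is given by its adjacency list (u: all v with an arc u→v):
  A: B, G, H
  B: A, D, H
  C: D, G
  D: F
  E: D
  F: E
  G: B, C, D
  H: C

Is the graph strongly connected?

No

There is no directed path from E to C, so the graph is not strongly connected.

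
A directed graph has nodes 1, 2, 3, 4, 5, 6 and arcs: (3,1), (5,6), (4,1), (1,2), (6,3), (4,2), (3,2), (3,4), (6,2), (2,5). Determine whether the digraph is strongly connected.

From 4 we can reach every vertex (1, 2, 3, 4, 5, 6), and every vertex can reach 4 (1, 2, 3, 4, 5, 6). So the whole graph is one strongly connected component.

Yes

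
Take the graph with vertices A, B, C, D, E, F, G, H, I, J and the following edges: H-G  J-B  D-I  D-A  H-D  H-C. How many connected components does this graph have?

4

F is isolated — a component by itself.
E is isolated — a component by itself.
Starting from B we can reach B, J. That is one component of size 2.
Starting from A we can reach A, C, D, G, H, I. That is one component of size 6.
Total: 4 components.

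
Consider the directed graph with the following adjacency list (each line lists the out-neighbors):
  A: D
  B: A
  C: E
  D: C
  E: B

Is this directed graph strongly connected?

Yes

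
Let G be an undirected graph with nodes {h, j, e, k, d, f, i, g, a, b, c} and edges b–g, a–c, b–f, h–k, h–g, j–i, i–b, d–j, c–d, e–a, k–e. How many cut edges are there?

1

The edges on the cycle h-k-e-a-c-d-j-i-b-g-h are not bridges since each lies on that cycle.
But removing b–f disconnects b from f — this is a bridge.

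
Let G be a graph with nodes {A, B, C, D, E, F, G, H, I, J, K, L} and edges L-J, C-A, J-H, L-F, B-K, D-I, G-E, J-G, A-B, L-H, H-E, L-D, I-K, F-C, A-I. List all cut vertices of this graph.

L

Removing L increases the component count from 1 to 2, so L is a cut vertex.
By contrast removing K leaves 1 component; it is not a cut vertex. No other vertex is a cut vertex either.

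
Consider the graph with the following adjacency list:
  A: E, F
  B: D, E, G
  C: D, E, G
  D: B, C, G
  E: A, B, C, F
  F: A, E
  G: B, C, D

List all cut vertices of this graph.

E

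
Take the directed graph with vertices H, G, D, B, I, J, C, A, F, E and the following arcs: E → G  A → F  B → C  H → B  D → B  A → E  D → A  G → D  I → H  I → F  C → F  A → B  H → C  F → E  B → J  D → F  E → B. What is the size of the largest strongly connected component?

{A, B, C, D, E, F, G} are all mutually reachable — one SCC of size 7.
{J} is an SCC by itself.
{H} is an SCC by itself.
{I} is an SCC by itself.
The largest has 7 vertices.

7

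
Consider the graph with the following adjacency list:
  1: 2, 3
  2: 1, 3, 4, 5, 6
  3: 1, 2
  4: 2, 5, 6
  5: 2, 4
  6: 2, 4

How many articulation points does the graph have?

1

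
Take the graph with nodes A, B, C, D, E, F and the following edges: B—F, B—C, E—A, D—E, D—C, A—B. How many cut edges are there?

1

The edges on the cycle D-E-A-B-C-D are not bridges since each lies on that cycle.
But removing B—F disconnects B from F — this is a bridge.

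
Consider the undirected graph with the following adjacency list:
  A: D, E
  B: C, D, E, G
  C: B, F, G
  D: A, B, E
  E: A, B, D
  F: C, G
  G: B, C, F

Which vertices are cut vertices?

B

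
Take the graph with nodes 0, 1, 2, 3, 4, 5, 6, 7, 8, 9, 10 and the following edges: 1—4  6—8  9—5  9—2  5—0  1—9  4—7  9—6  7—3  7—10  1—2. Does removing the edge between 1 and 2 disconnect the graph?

After removing 1—2, the path 1-9-2 still connects them, so the edge is not a bridge.

No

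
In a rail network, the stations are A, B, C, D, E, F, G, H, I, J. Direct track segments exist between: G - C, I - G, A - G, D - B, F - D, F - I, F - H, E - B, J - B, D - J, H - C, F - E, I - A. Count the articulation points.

Removing F increases the component count from 1 to 2, so F is a cut vertex.
By contrast removing B leaves 1 component; it is not a cut vertex. No other vertex is a cut vertex either.

1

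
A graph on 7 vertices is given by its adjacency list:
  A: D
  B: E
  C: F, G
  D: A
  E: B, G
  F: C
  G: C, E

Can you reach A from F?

The component containing F is {B, C, E, F, G}, and A is not in it.

No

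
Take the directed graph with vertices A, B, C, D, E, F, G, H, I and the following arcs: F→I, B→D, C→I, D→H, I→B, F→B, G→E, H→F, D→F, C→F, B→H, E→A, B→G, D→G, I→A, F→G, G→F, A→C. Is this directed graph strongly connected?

Yes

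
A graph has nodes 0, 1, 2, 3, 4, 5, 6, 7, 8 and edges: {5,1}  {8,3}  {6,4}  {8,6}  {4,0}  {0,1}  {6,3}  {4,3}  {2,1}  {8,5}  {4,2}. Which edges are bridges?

none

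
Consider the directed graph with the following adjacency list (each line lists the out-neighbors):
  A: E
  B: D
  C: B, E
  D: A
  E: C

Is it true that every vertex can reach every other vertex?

From E we can reach every vertex (A, B, C, D, E), and every vertex can reach E (A, B, C, D, E). So the whole graph is one strongly connected component.

Yes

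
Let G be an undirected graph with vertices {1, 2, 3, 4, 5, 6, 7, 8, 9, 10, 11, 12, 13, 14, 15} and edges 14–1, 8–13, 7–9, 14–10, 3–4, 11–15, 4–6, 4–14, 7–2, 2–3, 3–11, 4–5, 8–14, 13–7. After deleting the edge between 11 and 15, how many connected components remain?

3

Before removal there are 2 components.
11–15 is a bridge — removing it separates 11's side from 15's side.
After removal: 3 components.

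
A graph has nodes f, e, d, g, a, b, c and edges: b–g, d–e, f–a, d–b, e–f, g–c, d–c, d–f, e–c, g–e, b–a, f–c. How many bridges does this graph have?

0

The edges on the cycle d-b-g-c-e-d are not bridges since each lies on that cycle.
Every edge lies on some cycle, so there are no bridges.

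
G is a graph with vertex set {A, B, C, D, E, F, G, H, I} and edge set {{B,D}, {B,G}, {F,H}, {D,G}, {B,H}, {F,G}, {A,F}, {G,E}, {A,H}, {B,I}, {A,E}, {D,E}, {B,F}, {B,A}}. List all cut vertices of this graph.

B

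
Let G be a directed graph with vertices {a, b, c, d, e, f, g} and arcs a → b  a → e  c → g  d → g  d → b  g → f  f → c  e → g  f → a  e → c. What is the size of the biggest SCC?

5

{a, c, e, f, g} are all mutually reachable — one SCC of size 5.
{d} is an SCC by itself.
{b} is an SCC by itself.
The largest has 5 vertices.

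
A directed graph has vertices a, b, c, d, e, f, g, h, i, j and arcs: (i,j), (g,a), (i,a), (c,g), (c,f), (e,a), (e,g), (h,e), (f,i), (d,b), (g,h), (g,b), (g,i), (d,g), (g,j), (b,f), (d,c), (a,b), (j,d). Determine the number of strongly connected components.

1

{a, b, c, d, e, f, g, h, i, j} are all mutually reachable — one SCC of size 10.
That gives 1 strongly connected component.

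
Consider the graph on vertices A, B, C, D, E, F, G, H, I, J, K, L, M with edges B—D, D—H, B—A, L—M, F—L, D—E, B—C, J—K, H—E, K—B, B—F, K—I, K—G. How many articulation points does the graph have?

5

Removing B increases the component count from 1 to 5, so B is a cut vertex.
Removing D increases the component count from 1 to 2, so D is a cut vertex.
Removing F increases the component count from 1 to 2, so F is a cut vertex.
Likewise K, L are cut vertices.
By contrast removing A leaves 1 component; it is not a cut vertex. No other vertex is a cut vertex either.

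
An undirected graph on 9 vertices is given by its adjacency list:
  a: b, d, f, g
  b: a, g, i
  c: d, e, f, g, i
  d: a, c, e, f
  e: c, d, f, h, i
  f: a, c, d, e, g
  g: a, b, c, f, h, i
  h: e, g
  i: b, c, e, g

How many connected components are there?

Starting from a we can reach a, b, c, d, e, f, g, h, i. That is one component of size 9.
Total: 1 component.

1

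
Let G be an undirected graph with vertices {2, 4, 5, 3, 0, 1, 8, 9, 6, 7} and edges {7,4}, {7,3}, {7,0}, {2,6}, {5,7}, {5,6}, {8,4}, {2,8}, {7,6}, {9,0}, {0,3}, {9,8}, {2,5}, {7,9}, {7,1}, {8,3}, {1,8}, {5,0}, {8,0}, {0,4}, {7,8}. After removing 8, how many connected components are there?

With 8 gone, the remaining components are: {0, 1, 2, 3, 4, 5, 6, 7, 9}.
That is 1 component.

1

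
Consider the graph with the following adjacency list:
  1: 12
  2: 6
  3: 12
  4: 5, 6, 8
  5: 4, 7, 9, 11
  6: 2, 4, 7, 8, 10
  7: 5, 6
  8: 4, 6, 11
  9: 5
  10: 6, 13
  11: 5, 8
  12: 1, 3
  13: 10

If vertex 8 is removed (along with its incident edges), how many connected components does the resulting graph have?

2

With 8 gone, the remaining components are: {1, 3, 12}; {2, 4, 5, 6, 7, 9, 10, 11, 13}.
That is 2 components.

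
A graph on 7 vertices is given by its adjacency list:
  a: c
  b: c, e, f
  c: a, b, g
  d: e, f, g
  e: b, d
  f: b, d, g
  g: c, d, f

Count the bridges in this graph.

1

The edges on the cycle c-g-d-e-b-c are not bridges since each lies on that cycle.
But removing c-a disconnects c from a — this is a bridge.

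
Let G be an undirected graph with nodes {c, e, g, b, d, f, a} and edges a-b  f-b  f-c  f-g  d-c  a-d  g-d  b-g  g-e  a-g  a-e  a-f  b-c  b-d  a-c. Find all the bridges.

none

The edges on the cycle a-f-b-g-d-a are not bridges since each lies on that cycle.
Every edge lies on some cycle, so there are no bridges.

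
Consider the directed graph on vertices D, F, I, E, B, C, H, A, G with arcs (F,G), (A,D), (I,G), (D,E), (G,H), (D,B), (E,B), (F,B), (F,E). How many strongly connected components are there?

{F} is an SCC by itself.
{D} is an SCC by itself.
{I} is an SCC by itself.
{G} is an SCC by itself.
{B} is an SCC by itself.
(and 4 more singleton SCCs)
That gives 9 strongly connected components.

9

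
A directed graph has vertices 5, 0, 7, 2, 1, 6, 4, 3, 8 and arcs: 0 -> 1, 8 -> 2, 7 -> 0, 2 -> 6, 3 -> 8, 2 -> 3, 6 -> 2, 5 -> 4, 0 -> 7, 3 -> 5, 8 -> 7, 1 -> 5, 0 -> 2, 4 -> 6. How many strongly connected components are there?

1

{0, 1, 2, 3, 4, 5, 6, 7, 8} are all mutually reachable — one SCC of size 9.
That gives 1 strongly connected component.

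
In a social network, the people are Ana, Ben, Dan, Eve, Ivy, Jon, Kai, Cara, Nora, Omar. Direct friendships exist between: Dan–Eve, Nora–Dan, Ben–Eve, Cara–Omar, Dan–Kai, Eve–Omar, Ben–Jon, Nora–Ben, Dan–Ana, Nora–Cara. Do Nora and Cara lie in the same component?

From Nora we can reach Ana, Ben, Dan, Eve, Jon, Kai, Cara, Nora, Omar, which includes Cara.

Yes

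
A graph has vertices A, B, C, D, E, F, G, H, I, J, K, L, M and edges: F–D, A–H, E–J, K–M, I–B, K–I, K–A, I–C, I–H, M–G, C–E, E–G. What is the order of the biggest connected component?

10

L is isolated — a component by itself.
Starting from D we can reach D, F. That is one component of size 2.
Starting from A we can reach A, B, C, E, G, H, I, J, K, M. That is one component of size 10.
The largest has 10 vertices.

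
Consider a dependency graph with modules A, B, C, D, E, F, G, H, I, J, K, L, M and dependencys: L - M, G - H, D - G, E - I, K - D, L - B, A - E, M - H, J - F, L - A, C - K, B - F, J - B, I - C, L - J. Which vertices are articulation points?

L

Removing L increases the component count from 1 to 2, so L is a cut vertex.
By contrast removing D leaves 1 component; it is not a cut vertex. No other vertex is a cut vertex either.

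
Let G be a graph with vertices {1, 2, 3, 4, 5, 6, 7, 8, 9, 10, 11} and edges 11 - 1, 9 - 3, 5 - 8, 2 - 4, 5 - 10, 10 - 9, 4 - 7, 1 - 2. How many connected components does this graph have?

6 is isolated — a component by itself.
Starting from 3 we can reach 3, 5, 8, 9, 10. That is one component of size 5.
Starting from 1 we can reach 1, 2, 4, 7, 11. That is one component of size 5.
Total: 3 components.

3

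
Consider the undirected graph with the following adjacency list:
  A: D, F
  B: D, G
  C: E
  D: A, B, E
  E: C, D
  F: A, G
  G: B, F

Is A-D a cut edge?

No

After removing A-D, the path A-F-G-B-D still connects them, so the edge is not a bridge.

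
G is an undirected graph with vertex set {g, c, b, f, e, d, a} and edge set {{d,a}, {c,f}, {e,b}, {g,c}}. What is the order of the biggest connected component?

3

Starting from b we can reach b, e. That is one component of size 2.
Starting from a we can reach a, d. That is one component of size 2.
Starting from c we can reach c, f, g. That is one component of size 3.
The largest has 3 vertices.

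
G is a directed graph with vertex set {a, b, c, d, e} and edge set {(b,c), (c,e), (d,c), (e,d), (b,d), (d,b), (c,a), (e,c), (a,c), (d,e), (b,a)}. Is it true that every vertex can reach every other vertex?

Yes

From c we can reach every vertex (a, b, c, d, e), and every vertex can reach c (a, b, c, d, e). So the whole graph is one strongly connected component.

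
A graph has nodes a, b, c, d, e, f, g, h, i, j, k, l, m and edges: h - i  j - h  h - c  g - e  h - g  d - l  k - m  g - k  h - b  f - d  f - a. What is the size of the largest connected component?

Starting from a we can reach a, d, f, l. That is one component of size 4.
Starting from b we can reach b, c, e, g, h, i, j, k, m. That is one component of size 9.
The largest has 9 vertices.

9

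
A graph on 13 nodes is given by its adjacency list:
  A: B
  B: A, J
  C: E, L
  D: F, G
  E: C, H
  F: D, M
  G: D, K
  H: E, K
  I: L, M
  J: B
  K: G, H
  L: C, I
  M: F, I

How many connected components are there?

2

Starting from A we can reach A, B, J. That is one component of size 3.
Starting from C we can reach C, D, E, F, G, H, I, K, L, M. That is one component of size 10.
Total: 2 components.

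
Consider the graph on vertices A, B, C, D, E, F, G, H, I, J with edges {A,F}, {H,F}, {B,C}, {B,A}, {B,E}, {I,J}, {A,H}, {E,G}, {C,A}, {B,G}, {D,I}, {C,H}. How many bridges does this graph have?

The edges on the cycle B-E-G-B are not bridges since each lies on that cycle.
But removing I-J disconnects I from J; removing I-D disconnects I from D — these are bridges.
That makes 2 bridges.

2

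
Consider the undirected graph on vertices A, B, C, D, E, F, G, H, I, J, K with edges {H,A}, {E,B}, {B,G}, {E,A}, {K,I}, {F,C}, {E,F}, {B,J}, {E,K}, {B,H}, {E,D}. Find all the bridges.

The edges on the cycle E-B-H-A-E are not bridges since each lies on that cycle.
But removing C–F disconnects C from F; removing K–I disconnects K from I; removing J–B disconnects J from B; removing E–F disconnects E from F — these are bridges.
In total 7 edges are bridges.

B-G, B-J, C-F, D-E, E-F, E-K, I-K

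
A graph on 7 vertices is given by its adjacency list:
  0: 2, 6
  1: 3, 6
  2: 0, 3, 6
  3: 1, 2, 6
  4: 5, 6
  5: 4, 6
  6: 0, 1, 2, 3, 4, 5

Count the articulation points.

Removing 6 increases the component count from 1 to 2, so 6 is a cut vertex.
By contrast removing 0 leaves 1 component; it is not a cut vertex. No other vertex is a cut vertex either.

1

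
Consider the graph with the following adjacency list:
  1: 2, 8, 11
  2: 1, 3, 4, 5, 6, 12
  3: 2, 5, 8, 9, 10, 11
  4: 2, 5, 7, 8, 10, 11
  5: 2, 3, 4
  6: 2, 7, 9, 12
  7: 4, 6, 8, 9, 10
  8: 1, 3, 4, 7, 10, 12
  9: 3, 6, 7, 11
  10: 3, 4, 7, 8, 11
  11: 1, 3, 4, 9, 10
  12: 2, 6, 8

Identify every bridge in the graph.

The edges on the cycle 11-1-2-5-3-11 are not bridges since each lies on that cycle.
Every edge lies on some cycle, so there are no bridges.

none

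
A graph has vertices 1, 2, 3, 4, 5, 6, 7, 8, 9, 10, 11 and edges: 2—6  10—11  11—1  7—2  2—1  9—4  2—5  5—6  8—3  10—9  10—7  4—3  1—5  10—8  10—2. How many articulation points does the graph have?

1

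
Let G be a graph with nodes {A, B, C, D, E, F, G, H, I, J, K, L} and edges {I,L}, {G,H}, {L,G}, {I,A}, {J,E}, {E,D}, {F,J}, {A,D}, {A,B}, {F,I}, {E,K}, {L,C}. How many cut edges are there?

6

The edges on the cycle F-J-E-D-A-I-F are not bridges since each lies on that cycle.
But removing L—C disconnects L from C; removing K—E disconnects K from E; removing I—L disconnects I from L; removing A—B disconnects A from B — these are bridges.
In total 6 edges are bridges.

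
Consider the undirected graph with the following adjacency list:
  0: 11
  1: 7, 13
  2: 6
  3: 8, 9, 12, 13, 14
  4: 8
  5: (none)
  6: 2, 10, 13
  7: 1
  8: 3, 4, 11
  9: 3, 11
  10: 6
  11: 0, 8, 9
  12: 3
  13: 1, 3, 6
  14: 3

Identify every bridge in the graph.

0-11, 1-13, 1-7, 10-6, 12-3, 13-3, 13-6, 14-3, 2-6, 4-8

The edges on the cycle 11-8-3-9-11 are not bridges since each lies on that cycle.
But removing 8-4 disconnects 8 from 4; removing 3-14 disconnects 3 from 14; removing 13-6 disconnects 13 from 6; removing 3-12 disconnects 3 from 12 — these are bridges.
In total 10 edges are bridges.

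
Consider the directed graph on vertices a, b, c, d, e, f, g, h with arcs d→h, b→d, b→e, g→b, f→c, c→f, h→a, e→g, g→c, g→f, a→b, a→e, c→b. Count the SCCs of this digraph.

{a, b, c, d, e, f, g, h} are all mutually reachable — one SCC of size 8.
That gives 1 strongly connected component.

1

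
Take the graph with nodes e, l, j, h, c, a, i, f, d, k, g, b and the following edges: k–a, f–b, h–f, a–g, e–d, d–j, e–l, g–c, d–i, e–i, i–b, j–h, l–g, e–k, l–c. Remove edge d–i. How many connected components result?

d and i are still connected via d-e-i, so the component count stays at 1.

1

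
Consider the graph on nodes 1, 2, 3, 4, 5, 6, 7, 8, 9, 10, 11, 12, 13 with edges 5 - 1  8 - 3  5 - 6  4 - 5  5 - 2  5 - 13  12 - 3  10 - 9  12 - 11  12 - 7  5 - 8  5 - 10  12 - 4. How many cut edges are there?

The edges on the cycle 12-4-5-8-3-12 are not bridges since each lies on that cycle.
But removing 10 - 5 disconnects 10 from 5; removing 10 - 9 disconnects 10 from 9; removing 12 - 7 disconnects 12 from 7; removing 5 - 2 disconnects 5 from 2 — these are bridges.
In total 8 edges are bridges.

8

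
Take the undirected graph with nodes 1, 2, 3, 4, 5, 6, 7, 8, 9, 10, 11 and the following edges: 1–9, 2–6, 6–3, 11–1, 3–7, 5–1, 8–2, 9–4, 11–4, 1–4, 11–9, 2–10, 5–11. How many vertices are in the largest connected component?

6

Starting from 1 we can reach 1, 4, 5, 9, 11. That is one component of size 5.
Starting from 2 we can reach 2, 3, 6, 7, 8, 10. That is one component of size 6.
The largest has 6 vertices.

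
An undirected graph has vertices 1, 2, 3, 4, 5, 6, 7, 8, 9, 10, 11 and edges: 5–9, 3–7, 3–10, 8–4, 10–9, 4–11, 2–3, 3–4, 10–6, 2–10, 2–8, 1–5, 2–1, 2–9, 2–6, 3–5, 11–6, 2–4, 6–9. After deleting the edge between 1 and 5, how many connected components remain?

1 and 5 are still connected via 1-2-3-5, so the component count stays at 1.

1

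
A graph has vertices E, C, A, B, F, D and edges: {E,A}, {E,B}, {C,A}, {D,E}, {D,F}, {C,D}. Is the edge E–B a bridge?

Removing E–B leaves no path between E and B: the component count goes from 1 to 2. So it is a bridge.

Yes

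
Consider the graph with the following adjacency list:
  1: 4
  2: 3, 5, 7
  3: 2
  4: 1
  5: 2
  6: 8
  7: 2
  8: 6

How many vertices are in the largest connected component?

Starting from 1 we can reach 1, 4. That is one component of size 2.
Starting from 6 we can reach 6, 8. That is one component of size 2.
Starting from 2 we can reach 2, 3, 5, 7. That is one component of size 4.
The largest has 4 vertices.

4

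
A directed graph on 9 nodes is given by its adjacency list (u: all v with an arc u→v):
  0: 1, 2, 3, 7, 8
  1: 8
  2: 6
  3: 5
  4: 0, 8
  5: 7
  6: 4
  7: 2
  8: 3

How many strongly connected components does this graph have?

{0, 1, 2, 3, 4, 5, 6, 7, 8} are all mutually reachable — one SCC of size 9.
That gives 1 strongly connected component.

1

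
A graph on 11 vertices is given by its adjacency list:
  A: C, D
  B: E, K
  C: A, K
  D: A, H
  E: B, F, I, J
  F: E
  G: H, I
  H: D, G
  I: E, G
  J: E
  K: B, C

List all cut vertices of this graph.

E

Removing E increases the component count from 1 to 3, so E is a cut vertex.
By contrast removing F leaves 1 component; it is not a cut vertex. No other vertex is a cut vertex either.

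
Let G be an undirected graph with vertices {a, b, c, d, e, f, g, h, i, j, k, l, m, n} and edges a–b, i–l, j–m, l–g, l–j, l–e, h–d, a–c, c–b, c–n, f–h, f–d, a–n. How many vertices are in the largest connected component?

6

k is isolated — a component by itself.
Starting from d we can reach d, f, h. That is one component of size 3.
Starting from a we can reach a, b, c, n. That is one component of size 4.
Starting from e we can reach e, g, i, j, l, m. That is one component of size 6.
The largest has 6 vertices.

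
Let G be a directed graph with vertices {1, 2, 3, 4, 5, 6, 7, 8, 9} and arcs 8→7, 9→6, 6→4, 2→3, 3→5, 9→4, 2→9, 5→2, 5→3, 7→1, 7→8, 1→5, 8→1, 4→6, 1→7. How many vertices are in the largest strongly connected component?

{2, 3, 5} are all mutually reachable — one SCC of size 3.
{1, 7, 8} are all mutually reachable — one SCC of size 3.
{4, 6} are all mutually reachable — one SCC of size 2.
{9} is an SCC by itself.
The largest has 3 vertices.

3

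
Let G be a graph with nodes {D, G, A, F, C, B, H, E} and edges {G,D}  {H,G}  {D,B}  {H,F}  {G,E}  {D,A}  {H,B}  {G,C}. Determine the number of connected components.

1

Starting from A we can reach A, B, C, D, E, F, G, H. That is one component of size 8.
Total: 1 component.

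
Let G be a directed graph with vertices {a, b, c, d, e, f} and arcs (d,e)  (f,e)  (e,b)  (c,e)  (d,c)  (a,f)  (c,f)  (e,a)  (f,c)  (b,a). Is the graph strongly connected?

No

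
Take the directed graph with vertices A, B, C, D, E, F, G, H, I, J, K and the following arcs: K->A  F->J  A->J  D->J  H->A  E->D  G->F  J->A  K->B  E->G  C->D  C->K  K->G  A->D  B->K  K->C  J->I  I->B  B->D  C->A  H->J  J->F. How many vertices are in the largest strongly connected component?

9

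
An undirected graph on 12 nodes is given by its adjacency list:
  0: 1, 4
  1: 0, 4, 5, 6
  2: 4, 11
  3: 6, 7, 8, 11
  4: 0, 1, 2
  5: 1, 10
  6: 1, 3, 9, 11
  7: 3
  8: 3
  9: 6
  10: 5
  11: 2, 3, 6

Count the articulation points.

Removing 1 increases the component count from 1 to 2, so 1 is a cut vertex.
Removing 3 increases the component count from 1 to 3, so 3 is a cut vertex.
Removing 5 increases the component count from 1 to 2, so 5 is a cut vertex.
Likewise 6 is a cut vertex.
By contrast removing 2 leaves 1 component; it is not a cut vertex. No other vertex is a cut vertex either.

4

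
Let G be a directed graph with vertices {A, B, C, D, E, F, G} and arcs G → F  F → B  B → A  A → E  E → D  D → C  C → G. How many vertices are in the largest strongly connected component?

{A, B, C, D, E, F, G} are all mutually reachable — one SCC of size 7.
The largest has 7 vertices.

7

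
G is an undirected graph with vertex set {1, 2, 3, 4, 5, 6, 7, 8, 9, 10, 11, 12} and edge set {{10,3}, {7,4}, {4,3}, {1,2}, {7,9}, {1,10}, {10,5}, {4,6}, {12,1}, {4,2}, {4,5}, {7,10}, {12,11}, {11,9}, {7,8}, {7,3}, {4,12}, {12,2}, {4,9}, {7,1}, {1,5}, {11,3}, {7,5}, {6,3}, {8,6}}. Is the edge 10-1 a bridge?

After removing 10-1, the path 10-7-1 still connects them, so the edge is not a bridge.

No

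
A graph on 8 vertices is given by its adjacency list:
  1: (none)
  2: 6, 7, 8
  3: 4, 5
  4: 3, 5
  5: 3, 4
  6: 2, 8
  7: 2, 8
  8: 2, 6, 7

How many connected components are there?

1 is isolated — a component by itself.
Starting from 3 we can reach 3, 4, 5. That is one component of size 3.
Starting from 2 we can reach 2, 6, 7, 8. That is one component of size 4.
Total: 3 components.

3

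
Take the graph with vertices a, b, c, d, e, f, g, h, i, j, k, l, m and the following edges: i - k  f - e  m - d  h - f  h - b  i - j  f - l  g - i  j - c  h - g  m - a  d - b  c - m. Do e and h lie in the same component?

From e we can reach a, b, c, d, e, f, g, h, i, j, k, l, m, which includes h.

Yes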